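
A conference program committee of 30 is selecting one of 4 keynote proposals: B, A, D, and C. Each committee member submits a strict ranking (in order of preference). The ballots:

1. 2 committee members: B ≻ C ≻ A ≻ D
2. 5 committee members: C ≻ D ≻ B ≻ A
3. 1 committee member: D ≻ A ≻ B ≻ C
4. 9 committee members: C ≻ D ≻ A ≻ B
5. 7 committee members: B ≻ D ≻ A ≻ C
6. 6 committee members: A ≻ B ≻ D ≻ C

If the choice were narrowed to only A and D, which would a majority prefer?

D

Voters preferring A to D: 8; preferring D to A: 22.
D wins the head-to-head.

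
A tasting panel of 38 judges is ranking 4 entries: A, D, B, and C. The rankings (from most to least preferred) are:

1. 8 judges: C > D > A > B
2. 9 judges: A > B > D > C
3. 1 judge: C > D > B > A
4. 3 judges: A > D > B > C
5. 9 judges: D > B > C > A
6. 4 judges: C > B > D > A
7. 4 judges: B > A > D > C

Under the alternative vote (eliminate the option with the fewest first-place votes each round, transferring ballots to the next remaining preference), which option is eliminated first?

B

Round 1: A 12, D 9, B 4, C 13. Eliminate B.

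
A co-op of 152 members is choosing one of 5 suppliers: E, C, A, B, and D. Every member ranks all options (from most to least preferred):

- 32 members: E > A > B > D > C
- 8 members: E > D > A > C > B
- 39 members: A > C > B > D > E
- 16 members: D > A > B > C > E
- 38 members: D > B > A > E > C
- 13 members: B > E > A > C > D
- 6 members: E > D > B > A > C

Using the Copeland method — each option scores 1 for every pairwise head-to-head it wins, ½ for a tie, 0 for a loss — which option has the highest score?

E: beats C; loses to A, B, and D → score 1.
C: loses to E, A, B, and D → score 0.
A: beats E, C, B, and D → score 4.
B: beats E, C, and D; loses to A → score 3.
D: beats E and C; loses to A and B → score 2.
A has the best pairwise record.

A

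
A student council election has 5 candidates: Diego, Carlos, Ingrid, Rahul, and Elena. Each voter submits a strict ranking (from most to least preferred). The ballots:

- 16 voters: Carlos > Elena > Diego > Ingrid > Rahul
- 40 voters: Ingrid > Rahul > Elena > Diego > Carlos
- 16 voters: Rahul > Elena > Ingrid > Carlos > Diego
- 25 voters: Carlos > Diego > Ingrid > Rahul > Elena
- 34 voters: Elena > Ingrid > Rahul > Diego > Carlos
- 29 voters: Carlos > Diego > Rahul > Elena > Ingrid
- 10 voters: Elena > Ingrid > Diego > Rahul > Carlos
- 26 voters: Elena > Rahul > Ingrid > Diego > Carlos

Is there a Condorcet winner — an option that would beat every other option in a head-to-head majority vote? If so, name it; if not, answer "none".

Checking pairwise contests:
Ingrid beats Diego 126–70.
Diego beats Carlos 110–86.
Elena beats Ingrid 131–65.
Ingrid beats Rahul 125–71.
Rahul beats Elena 110–86.
Every option loses at least one head-to-head, so there is no Condorcet winner.

none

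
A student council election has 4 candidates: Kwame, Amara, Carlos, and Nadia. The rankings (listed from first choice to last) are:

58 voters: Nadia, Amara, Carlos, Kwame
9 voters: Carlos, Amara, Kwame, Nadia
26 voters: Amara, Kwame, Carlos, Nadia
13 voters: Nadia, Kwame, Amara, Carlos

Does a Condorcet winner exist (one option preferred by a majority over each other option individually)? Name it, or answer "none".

Nadia vs Kwame: 71–35 for Nadia.
Nadia vs Amara: 71–35 for Nadia.
Nadia vs Carlos: 71–35 for Nadia.
Nadia beats every other option head-to-head.

Nadia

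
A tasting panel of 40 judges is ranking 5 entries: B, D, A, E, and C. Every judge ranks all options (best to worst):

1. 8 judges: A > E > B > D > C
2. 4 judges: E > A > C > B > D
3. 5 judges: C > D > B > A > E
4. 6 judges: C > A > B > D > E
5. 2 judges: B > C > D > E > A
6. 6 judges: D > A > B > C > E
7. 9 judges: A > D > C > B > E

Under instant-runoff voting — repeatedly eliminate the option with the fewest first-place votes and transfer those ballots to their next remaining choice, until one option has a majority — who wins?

Round 1: B 2, D 6, A 17, E 4, C 11. Eliminate B.
Round 2: D 6, A 17, E 4, C 13. Eliminate E.
Round 3: D 6, A 21, C 13. A has a majority.

A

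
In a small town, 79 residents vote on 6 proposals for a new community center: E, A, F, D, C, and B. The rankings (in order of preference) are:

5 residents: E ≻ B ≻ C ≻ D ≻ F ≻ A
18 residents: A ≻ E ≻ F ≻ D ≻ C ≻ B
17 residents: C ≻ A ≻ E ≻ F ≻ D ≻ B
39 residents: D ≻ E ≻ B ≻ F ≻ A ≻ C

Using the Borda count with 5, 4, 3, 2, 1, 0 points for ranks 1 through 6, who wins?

E: 5·5 + 18·4 + 17·3 + 39·4 = 304
A: 5·0 + 18·5 + 17·4 + 39·1 = 197
F: 5·1 + 18·3 + 17·2 + 39·2 = 171
D: 5·2 + 18·2 + 17·1 + 39·5 = 258
C: 5·3 + 18·1 + 17·5 + 39·0 = 118
B: 5·4 + 18·0 + 17·0 + 39·3 = 137
E has the highest Borda score (304).

E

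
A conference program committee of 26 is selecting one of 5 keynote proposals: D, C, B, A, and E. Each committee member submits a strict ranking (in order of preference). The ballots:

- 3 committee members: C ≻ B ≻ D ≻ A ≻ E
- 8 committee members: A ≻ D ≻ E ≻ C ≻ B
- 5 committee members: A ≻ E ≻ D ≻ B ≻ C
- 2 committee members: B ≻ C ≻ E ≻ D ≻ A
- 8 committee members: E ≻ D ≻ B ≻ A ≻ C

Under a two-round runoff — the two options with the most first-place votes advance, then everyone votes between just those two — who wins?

Round 1 first-place votes: D 0, C 3, B 2, A 13, E 8.
A and E advance.
Runoff: A is preferred to E by 16 voters; E by 10.
A wins the runoff.

A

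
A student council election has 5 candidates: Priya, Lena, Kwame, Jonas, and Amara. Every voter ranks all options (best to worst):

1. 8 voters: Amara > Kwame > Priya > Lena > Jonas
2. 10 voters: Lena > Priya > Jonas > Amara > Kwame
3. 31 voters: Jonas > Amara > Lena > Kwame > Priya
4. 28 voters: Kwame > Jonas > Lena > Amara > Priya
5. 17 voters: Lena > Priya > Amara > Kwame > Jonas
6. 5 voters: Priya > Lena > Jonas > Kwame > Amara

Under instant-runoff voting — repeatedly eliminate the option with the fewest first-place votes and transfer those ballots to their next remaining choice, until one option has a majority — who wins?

Round 1: Priya 5, Lena 27, Kwame 28, Jonas 31, Amara 8. Eliminate Priya.
Round 2: Lena 32, Kwame 28, Jonas 31, Amara 8. Eliminate Amara.
Round 3: Lena 32, Kwame 36, Jonas 31. Eliminate Jonas.
Round 4: Lena 63, Kwame 36. Lena has a majority.

Lena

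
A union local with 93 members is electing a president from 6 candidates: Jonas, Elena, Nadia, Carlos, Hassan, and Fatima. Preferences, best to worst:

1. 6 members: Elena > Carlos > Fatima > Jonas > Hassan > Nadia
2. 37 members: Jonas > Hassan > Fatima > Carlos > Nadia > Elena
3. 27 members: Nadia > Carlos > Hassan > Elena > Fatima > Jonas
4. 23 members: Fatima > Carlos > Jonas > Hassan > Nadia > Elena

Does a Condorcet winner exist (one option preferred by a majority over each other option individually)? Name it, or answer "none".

Checking pairwise contests:
Carlos beats Jonas 56–37.
Jonas beats Elena 60–33.
Jonas beats Nadia 66–27.
Fatima beats Carlos 60–33.
Jonas beats Hassan 66–27.
Hassan beats Fatima 64–29.
Every option loses at least one head-to-head, so there is no Condorcet winner.

none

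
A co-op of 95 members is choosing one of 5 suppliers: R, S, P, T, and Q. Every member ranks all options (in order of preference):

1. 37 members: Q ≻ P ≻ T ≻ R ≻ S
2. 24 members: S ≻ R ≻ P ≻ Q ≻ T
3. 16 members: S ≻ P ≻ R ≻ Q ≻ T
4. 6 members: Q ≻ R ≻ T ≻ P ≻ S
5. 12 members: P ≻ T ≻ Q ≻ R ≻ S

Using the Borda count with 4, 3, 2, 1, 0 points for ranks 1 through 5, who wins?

P

R: 37·1 + 24·3 + 16·2 + 6·3 + 12·1 = 171
S: 37·0 + 24·4 + 16·4 + 6·0 + 12·0 = 160
P: 37·3 + 24·2 + 16·3 + 6·1 + 12·4 = 261
T: 37·2 + 24·0 + 16·0 + 6·2 + 12·3 = 122
Q: 37·4 + 24·1 + 16·1 + 6·4 + 12·2 = 236
P has the highest Borda score (261).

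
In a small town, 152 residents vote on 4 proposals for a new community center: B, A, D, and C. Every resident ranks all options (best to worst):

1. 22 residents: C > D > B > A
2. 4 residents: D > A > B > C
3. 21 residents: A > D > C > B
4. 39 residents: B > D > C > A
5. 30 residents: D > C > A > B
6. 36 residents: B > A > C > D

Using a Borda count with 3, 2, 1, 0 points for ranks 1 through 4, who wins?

D

B: 22·1 + 4·1 + 21·0 + 39·3 + 30·0 + 36·3 = 251
A: 22·0 + 4·2 + 21·3 + 39·0 + 30·1 + 36·2 = 173
D: 22·2 + 4·3 + 21·2 + 39·2 + 30·3 + 36·0 = 266
C: 22·3 + 4·0 + 21·1 + 39·1 + 30·2 + 36·1 = 222
D has the highest Borda score (266).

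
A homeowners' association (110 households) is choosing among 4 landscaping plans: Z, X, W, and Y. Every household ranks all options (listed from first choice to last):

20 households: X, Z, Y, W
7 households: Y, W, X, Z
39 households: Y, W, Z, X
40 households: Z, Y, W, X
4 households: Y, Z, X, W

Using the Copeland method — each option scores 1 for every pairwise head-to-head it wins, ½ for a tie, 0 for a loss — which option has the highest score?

Z: beats X, W, and Y → score 3.
X: loses to Z, W, and Y → score 0.
W: beats X; loses to Z and Y → score 1.
Y: beats X and W; loses to Z → score 2.
Z has the best pairwise record.

Z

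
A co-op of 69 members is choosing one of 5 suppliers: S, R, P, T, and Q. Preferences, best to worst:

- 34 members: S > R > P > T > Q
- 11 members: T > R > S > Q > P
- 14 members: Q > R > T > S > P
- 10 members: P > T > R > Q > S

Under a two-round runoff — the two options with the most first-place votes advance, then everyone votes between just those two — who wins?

Round 1 first-place votes: S 34, R 0, P 10, T 11, Q 14.
S and Q advance.
Runoff: S is preferred to Q by 45 voters; Q by 24.
S wins the runoff.

S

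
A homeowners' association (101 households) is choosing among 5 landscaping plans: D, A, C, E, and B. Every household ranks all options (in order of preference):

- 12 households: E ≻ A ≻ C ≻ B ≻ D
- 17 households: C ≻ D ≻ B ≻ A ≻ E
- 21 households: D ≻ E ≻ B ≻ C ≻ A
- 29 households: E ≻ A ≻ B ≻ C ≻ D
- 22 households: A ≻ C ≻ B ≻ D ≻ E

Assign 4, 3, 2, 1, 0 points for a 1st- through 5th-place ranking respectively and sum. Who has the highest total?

A

D: 12·0 + 17·3 + 21·4 + 29·0 + 22·1 = 157
A: 12·3 + 17·1 + 21·0 + 29·3 + 22·4 = 228
C: 12·2 + 17·4 + 21·1 + 29·1 + 22·3 = 208
E: 12·4 + 17·0 + 21·3 + 29·4 + 22·0 = 227
B: 12·1 + 17·2 + 21·2 + 29·2 + 22·2 = 190
A has the highest Borda score (228).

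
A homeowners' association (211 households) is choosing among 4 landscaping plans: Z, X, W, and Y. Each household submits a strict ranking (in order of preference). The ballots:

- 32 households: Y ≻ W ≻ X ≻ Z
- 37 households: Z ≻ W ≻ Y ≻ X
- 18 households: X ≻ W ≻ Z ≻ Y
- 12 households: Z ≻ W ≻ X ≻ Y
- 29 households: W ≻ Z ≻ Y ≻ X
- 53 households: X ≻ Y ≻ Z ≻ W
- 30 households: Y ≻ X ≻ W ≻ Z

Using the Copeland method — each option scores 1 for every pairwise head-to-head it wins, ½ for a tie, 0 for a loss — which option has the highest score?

Z: loses to X, W, and Y → score 0.
X: beats Z; loses to W and Y → score 1.
W: beats Z and X; loses to Y → score 2.
Y: beats Z, X, and W → score 3.
Y has the best pairwise record.

Y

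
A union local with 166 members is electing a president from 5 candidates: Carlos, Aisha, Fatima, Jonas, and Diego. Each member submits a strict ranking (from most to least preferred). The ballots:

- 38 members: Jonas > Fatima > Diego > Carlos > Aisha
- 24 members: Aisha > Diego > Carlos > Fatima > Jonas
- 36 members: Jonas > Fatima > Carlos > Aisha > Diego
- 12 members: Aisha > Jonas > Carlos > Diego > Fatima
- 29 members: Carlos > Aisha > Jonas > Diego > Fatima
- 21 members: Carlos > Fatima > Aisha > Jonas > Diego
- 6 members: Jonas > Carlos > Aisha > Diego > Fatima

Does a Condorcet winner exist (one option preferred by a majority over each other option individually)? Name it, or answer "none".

none

Checking pairwise contests:
Jonas beats Carlos 92–74.
Carlos beats Aisha 130–36.
Carlos beats Fatima 92–74.
Aisha beats Jonas 86–80.
Carlos beats Diego 104–62.
Every option loses at least one head-to-head, so there is no Condorcet winner.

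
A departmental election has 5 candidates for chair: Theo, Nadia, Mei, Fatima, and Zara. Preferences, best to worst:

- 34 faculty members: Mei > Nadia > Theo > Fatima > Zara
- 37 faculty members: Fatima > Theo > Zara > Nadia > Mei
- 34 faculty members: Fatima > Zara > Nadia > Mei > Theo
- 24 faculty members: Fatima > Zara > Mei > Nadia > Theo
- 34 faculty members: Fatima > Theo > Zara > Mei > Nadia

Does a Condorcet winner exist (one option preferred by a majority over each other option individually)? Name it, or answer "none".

Fatima vs Theo: 129–34 for Fatima.
Fatima vs Nadia: 129–34 for Fatima.
Fatima vs Mei: 129–34 for Fatima.
Fatima vs Zara: 163–0 for Fatima.
Fatima beats every other option head-to-head.

Fatima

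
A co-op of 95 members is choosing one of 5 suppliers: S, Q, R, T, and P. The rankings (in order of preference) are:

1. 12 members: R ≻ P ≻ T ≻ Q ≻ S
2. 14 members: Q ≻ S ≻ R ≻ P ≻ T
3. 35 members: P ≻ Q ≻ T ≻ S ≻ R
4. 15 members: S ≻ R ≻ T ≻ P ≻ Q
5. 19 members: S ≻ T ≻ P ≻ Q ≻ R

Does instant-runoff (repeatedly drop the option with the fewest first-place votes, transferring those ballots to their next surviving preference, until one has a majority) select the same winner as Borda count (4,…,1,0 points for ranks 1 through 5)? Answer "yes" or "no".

Instant-runoff — R1 S 34, Q 14, R 12, T 0, P 35 (T out); R2 S 34, Q 14, R 12, P 35 (R out); R3 S 34, Q 14, P 47 (Q out); R4 S 48, P 47 (S winner). Winner: S.
Borda — scores: S 213, Q 192, R 121, T 181, P 243. Winner: P.
The two methods disagree.

no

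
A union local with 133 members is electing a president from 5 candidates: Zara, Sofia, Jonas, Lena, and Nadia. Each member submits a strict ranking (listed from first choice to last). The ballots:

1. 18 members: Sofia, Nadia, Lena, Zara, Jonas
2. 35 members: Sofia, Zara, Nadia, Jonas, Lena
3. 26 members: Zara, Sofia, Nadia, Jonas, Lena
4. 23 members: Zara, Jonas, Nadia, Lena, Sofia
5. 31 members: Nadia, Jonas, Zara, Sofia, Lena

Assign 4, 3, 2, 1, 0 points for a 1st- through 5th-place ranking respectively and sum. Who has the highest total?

Zara

Zara: 18·1 + 35·3 + 26·4 + 23·4 + 31·2 = 381
Sofia: 18·4 + 35·4 + 26·3 + 23·0 + 31·1 = 321
Jonas: 18·0 + 35·1 + 26·1 + 23·3 + 31·3 = 223
Lena: 18·2 + 35·0 + 26·0 + 23·1 + 31·0 = 59
Nadia: 18·3 + 35·2 + 26·2 + 23·2 + 31·4 = 346
Zara has the highest Borda score (381).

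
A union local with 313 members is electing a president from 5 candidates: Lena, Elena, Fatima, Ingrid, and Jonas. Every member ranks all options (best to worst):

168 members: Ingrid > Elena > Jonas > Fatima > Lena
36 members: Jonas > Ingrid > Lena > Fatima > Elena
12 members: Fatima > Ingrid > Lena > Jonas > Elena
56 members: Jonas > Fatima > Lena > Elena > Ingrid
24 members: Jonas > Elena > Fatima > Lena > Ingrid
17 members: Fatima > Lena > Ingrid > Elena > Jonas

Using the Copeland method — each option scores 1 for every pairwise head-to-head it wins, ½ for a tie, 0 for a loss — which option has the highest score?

Lena: loses to Elena, Fatima, Ingrid, and Jonas → score 0.
Elena: beats Lena, Fatima, and Jonas; loses to Ingrid → score 3.
Fatima: beats Lena; loses to Elena, Ingrid, and Jonas → score 1.
Ingrid: beats Lena, Elena, Fatima, and Jonas → score 4.
Jonas: beats Lena and Fatima; loses to Elena and Ingrid → score 2.
Ingrid has the best pairwise record.

Ingrid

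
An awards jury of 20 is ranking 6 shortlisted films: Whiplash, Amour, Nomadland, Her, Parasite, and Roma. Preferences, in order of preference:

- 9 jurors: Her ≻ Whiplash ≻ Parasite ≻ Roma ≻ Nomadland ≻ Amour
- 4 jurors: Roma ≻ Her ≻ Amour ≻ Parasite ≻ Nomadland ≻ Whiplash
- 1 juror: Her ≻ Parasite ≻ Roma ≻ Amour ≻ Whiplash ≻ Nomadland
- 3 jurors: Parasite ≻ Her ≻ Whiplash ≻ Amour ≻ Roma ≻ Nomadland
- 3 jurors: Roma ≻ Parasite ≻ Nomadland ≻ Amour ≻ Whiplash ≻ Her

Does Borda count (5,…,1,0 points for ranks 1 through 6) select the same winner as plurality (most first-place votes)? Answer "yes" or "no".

yes

Borda — scores: Whiplash 49, Amour 26, Nomadland 22, Her 78, Parasite 66, Roma 59. Winner: Her.
Plurality — first-place votes: Whiplash 0, Amour 0, Nomadland 0, Her 10, Parasite 3, Roma 7. Winner: Her.
The two methods agree.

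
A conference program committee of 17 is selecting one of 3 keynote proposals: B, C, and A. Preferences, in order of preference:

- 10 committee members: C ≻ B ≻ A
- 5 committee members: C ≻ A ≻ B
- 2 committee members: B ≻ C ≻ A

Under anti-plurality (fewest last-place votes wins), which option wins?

C

Last-place votes: B 5, C 0, A 12.
C is ranked last by the fewest voters, so C wins.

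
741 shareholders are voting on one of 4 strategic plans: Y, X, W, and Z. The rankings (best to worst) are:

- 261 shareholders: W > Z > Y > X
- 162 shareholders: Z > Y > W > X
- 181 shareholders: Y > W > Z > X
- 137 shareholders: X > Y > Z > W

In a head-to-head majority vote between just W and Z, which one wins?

Voters preferring W to Z: 442; preferring Z to W: 299.
W wins the head-to-head.

W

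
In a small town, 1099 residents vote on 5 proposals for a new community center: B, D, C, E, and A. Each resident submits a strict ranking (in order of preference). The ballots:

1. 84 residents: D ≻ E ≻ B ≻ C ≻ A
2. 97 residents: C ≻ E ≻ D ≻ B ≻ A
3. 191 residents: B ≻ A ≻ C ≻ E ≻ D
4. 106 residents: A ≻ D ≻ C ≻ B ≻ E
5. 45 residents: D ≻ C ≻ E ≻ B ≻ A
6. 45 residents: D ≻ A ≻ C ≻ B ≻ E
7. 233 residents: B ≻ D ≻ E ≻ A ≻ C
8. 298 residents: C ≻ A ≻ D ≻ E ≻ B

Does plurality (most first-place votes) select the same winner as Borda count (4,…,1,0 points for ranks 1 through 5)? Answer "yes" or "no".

Plurality — first-place votes: B 424, D 174, C 395, E 0, A 106. Winner: B.
Borda — scores: B 2157, D 2503, C 2483, E 1588, A 2259. Winner: D.
The two methods disagree.

no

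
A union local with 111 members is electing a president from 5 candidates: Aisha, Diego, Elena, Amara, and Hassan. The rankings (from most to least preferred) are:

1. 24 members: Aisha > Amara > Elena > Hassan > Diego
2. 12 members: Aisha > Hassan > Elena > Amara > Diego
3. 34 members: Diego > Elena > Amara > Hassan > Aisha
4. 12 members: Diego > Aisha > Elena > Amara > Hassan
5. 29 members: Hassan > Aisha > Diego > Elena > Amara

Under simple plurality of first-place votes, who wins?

Diego

First-place votes: Aisha 36, Diego 46, Elena 0, Amara 0, Hassan 29.
Diego has the most first-place votes.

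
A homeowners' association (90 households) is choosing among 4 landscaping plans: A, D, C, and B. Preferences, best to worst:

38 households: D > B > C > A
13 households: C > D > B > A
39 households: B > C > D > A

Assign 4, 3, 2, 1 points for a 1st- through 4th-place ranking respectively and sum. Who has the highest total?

A: 38·1 + 13·1 + 39·1 = 90
D: 38·4 + 13·3 + 39·2 = 269
C: 38·2 + 13·4 + 39·3 = 245
B: 38·3 + 13·2 + 39·4 = 296
B has the highest Borda score (296).

B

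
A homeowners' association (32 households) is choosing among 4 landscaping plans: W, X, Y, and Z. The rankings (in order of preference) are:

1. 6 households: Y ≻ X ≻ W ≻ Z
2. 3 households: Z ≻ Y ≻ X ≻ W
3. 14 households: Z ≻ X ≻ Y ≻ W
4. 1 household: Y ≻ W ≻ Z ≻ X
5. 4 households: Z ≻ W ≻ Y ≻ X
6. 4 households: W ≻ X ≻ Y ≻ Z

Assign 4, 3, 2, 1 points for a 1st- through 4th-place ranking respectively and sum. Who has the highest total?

W: 6·2 + 3·1 + 14·1 + 1·3 + 4·3 + 4·4 = 60
X: 6·3 + 3·2 + 14·3 + 1·1 + 4·1 + 4·3 = 83
Y: 6·4 + 3·3 + 14·2 + 1·4 + 4·2 + 4·2 = 81
Z: 6·1 + 3·4 + 14·4 + 1·2 + 4·4 + 4·1 = 96
Z has the highest Borda score (96).

Z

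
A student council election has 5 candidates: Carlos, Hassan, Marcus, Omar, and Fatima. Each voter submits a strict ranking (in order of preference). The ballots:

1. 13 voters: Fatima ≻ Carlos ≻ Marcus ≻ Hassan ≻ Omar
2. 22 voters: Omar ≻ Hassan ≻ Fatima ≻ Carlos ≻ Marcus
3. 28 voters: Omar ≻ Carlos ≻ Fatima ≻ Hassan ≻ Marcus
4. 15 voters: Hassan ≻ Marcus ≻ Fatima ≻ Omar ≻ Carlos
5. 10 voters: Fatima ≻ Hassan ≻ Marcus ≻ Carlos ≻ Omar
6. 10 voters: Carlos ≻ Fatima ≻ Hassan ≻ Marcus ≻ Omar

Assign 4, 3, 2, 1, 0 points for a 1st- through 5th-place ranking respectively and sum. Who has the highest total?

Carlos: 13·3 + 22·1 + 28·3 + 15·0 + 10·1 + 10·4 = 195
Hassan: 13·1 + 22·3 + 28·1 + 15·4 + 10·3 + 10·2 = 217
Marcus: 13·2 + 22·0 + 28·0 + 15·3 + 10·2 + 10·1 = 101
Omar: 13·0 + 22·4 + 28·4 + 15·1 + 10·0 + 10·0 = 215
Fatima: 13·4 + 22·2 + 28·2 + 15·2 + 10·4 + 10·3 = 252
Fatima has the highest Borda score (252).

Fatima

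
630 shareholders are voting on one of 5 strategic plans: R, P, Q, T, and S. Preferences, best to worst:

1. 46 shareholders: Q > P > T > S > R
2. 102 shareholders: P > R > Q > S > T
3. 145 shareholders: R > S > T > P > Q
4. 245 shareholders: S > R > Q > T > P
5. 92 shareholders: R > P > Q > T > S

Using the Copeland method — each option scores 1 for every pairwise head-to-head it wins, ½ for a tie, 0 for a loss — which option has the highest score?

R

R: beats P, Q, T, and S → score 4.
P: beats Q; loses to R, T, and S → score 1.
Q: beats T; loses to R, P, and S → score 1.
T: beats P; loses to R, Q, and S → score 1.
S: beats P, Q, and T; loses to R → score 3.
R has the best pairwise record.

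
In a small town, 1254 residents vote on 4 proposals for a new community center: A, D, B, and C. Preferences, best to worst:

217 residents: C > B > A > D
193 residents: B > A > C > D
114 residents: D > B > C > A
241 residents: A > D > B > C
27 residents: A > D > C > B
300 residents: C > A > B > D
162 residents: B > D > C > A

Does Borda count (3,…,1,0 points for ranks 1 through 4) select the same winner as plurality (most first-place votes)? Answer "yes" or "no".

no

Borda — scores: A 2007, D 1202, B 2268, C 2047. Winner: B.
Plurality — first-place votes: A 268, D 114, B 355, C 517. Winner: C.
The two methods disagree.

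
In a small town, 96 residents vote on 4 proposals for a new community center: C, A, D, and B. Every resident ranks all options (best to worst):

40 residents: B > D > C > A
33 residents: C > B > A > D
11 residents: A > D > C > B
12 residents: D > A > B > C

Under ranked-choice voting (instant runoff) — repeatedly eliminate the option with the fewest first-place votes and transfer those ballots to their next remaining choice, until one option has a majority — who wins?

B

Round 1: C 33, A 11, D 12, B 40. Eliminate A.
Round 2: C 33, D 23, B 40. Eliminate D.
Round 3: C 44, B 52. B has a majority.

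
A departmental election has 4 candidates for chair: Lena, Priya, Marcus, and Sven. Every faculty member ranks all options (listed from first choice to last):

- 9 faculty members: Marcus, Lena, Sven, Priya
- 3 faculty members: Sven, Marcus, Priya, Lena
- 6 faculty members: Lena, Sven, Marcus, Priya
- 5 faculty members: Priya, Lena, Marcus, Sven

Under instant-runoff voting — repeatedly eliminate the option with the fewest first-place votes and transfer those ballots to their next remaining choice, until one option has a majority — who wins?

Marcus

Round 1: Lena 6, Priya 5, Marcus 9, Sven 3. Eliminate Sven.
Round 2: Lena 6, Priya 5, Marcus 12. Marcus has a majority.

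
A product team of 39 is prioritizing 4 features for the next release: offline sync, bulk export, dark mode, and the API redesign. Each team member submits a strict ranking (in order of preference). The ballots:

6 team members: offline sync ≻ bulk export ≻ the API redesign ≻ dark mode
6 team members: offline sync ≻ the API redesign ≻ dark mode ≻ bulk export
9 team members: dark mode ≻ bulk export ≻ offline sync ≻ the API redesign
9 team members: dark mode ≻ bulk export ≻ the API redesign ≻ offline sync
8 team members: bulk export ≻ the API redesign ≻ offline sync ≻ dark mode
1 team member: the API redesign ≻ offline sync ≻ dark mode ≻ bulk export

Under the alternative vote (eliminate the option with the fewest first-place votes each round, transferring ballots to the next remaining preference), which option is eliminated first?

the API redesign

Round 1: offline sync 12, bulk export 8, dark mode 18, the API redesign 1. Eliminate the API redesign.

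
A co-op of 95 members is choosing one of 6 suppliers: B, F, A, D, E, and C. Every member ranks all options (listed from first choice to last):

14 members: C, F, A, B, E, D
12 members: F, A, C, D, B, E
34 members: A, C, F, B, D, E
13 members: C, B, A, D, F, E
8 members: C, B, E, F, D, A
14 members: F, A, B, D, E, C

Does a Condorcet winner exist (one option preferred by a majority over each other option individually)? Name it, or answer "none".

none

Checking pairwise contests:
F beats B 74–21.
C beats F 69–26.
F beats A 48–47.
B beats D 83–12.
B beats E 95–0.
A beats C 60–35.
Every option loses at least one head-to-head, so there is no Condorcet winner.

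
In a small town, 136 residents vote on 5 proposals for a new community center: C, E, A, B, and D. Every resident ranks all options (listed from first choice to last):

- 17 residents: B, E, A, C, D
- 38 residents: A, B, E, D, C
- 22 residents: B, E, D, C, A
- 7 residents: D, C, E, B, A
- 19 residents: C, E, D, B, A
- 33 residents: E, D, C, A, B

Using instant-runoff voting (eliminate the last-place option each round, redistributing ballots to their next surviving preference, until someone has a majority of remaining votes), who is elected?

Round 1: C 19, E 33, A 38, B 39, D 7. Eliminate D.
Round 2: C 26, E 33, A 38, B 39. Eliminate C.
Round 3: E 59, A 38, B 39. Eliminate A.
Round 4: E 59, B 77. B has a majority.

B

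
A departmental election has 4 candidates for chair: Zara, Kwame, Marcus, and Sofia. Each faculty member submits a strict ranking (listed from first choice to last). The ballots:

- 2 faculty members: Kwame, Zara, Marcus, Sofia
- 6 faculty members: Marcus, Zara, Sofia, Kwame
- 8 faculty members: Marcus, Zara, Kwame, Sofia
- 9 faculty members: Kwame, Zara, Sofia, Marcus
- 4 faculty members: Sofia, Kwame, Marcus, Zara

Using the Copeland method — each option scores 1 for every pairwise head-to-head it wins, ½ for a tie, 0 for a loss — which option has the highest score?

Zara: beats Sofia; loses to Kwame and Marcus → score 1.
Kwame: beats Zara, Marcus, and Sofia → score 3.
Marcus: beats Zara and Sofia; loses to Kwame → score 2.
Sofia: loses to Zara, Kwame, and Marcus → score 0.
Kwame has the best pairwise record.

Kwame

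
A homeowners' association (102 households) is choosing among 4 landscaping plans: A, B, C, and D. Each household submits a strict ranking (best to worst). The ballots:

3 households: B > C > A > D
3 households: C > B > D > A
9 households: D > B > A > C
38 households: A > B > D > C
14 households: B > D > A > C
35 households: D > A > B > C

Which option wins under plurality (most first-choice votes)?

First-place votes: A 38, B 17, C 3, D 44.
D has the most first-place votes.

D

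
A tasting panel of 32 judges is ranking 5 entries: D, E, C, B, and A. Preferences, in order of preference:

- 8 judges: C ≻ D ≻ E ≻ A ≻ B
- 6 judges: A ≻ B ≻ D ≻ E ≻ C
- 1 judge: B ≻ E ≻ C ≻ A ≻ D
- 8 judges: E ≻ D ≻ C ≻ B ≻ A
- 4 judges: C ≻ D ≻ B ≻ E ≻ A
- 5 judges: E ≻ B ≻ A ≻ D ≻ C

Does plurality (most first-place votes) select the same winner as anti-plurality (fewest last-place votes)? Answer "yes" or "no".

yes

Plurality — first-place votes: D 0, E 13, C 12, B 1, A 6. Winner: E.
Anti-plurality — last-place votes: D 1, E 0, C 11, B 8, A 12. Winner: E.
The two methods agree.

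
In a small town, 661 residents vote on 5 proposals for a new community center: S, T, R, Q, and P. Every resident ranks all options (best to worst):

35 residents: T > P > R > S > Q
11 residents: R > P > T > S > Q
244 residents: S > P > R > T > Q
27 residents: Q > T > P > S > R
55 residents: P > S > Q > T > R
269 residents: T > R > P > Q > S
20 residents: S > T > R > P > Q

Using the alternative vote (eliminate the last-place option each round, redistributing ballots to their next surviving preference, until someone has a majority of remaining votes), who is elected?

Round 1: S 264, T 304, R 11, Q 27, P 55. Eliminate R.
Round 2: S 264, T 304, Q 27, P 66. Eliminate Q.
Round 3: S 264, T 331, P 66. T has a majority.

T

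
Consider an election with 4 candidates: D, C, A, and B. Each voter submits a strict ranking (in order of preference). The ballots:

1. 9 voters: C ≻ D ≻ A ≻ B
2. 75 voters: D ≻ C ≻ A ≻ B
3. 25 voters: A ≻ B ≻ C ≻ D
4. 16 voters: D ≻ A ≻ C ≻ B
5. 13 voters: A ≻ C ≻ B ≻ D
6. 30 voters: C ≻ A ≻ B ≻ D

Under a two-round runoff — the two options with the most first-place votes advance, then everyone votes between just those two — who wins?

D

Round 1 first-place votes: D 91, C 39, A 38, B 0.
D and C advance.
Runoff: D is preferred to C by 91 voters; C by 77.
D wins the runoff.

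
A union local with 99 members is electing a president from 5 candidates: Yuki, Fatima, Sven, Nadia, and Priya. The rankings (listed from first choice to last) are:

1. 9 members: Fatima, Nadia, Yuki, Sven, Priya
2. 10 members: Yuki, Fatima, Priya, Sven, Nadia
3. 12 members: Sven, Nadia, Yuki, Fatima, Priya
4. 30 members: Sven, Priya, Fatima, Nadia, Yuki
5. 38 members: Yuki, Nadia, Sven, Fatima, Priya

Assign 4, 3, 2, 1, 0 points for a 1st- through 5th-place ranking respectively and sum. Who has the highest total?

Sven

Yuki: 9·2 + 10·4 + 12·2 + 30·0 + 38·4 = 234
Fatima: 9·4 + 10·3 + 12·1 + 30·2 + 38·1 = 176
Sven: 9·1 + 10·1 + 12·4 + 30·4 + 38·2 = 263
Nadia: 9·3 + 10·0 + 12·3 + 30·1 + 38·3 = 207
Priya: 9·0 + 10·2 + 12·0 + 30·3 + 38·0 = 110
Sven has the highest Borda score (263).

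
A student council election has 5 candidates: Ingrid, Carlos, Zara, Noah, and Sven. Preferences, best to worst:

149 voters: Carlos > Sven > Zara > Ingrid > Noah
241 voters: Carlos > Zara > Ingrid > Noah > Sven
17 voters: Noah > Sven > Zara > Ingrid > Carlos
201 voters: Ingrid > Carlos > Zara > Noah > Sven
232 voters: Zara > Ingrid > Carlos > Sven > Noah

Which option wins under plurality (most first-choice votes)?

First-place votes: Ingrid 201, Carlos 390, Zara 232, Noah 17, Sven 0.
Carlos has the most first-place votes.

Carlos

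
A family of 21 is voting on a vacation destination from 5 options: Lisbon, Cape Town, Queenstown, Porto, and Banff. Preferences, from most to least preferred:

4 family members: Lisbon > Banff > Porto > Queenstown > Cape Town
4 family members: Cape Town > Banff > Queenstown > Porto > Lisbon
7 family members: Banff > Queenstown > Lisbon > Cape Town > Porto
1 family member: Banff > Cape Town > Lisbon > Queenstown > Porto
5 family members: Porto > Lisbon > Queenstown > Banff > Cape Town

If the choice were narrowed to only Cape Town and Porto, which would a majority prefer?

Cape Town

Voters preferring Cape Town to Porto: 12; preferring Porto to Cape Town: 9.
Cape Town wins the head-to-head.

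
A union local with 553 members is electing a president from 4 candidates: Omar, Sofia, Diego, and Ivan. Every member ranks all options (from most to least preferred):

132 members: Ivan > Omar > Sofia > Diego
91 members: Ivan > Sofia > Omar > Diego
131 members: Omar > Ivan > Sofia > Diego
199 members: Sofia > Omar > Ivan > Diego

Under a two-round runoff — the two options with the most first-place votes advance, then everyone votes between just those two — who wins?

Round 1 first-place votes: Omar 131, Sofia 199, Diego 0, Ivan 223.
Ivan and Sofia advance.
Runoff: Ivan is preferred to Sofia by 354 voters; Sofia by 199.
Ivan wins the runoff.

Ivan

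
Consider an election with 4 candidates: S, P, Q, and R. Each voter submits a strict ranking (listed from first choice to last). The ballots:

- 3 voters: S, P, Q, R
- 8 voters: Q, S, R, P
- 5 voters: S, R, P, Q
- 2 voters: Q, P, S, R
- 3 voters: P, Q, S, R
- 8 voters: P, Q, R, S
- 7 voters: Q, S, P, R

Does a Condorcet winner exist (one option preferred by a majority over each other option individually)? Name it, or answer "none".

Checking pairwise contests:
Q beats S 28–8.
S beats P 23–13.
P beats Q 19–17.
S beats R 28–8.
Every option loses at least one head-to-head, so there is no Condorcet winner.

none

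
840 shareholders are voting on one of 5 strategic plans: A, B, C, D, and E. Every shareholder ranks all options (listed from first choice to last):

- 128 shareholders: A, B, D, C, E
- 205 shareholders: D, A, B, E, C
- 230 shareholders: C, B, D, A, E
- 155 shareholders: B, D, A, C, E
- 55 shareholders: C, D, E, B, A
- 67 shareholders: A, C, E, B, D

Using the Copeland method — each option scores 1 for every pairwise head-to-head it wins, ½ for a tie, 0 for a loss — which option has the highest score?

B

A: beats C and E; loses to B and D → score 2.
B: beats A, C, D, and E → score 4.
C: beats E; loses to A, B, and D → score 1.
D: beats A, C, and E; loses to B → score 3.
E: loses to A, B, C, and D → score 0.
B has the best pairwise record.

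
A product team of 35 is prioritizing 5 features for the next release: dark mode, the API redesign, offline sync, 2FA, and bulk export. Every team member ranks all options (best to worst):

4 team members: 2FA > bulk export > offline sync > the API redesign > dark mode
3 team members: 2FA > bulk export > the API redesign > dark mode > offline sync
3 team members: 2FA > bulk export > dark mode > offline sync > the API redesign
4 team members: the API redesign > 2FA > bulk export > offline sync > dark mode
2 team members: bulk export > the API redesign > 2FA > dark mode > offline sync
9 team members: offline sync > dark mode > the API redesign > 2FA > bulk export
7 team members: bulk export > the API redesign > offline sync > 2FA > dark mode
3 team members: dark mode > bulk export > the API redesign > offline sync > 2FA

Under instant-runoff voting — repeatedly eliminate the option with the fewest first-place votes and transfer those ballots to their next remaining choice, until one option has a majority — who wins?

2FA

Round 1: dark mode 3, the API redesign 4, offline sync 9, 2FA 10, bulk export 9. Eliminate dark mode.
Round 2: the API redesign 4, offline sync 9, 2FA 10, bulk export 12. Eliminate the API redesign.
Round 3: offline sync 9, 2FA 14, bulk export 12. Eliminate offline sync.
Round 4: 2FA 23, bulk export 12. 2FA has a majority.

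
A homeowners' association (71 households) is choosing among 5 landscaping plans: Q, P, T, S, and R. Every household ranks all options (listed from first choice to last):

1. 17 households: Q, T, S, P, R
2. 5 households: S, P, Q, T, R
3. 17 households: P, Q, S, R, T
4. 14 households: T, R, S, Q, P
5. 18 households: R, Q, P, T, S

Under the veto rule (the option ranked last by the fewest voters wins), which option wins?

Q

Last-place votes: Q 0, P 14, T 17, S 18, R 22.
Q is ranked last by the fewest voters, so Q wins.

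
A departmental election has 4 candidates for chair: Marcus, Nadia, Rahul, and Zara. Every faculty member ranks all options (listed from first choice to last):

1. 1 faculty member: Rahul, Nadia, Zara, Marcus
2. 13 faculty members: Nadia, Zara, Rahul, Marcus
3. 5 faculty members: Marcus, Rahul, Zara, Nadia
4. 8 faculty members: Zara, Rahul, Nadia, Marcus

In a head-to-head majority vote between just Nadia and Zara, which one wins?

Voters preferring Nadia to Zara: 14; preferring Zara to Nadia: 13.
Nadia wins the head-to-head.

Nadia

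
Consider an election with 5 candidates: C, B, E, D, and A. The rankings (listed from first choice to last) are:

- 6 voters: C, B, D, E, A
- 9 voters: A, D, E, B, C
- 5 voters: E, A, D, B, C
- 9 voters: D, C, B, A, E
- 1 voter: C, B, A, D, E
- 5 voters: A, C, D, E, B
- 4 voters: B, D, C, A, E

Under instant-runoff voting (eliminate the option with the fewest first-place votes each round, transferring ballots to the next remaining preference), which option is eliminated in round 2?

Round 1: C 7, B 4, E 5, D 9, A 14. Eliminate B.
Round 2: C 7, E 5, D 13, A 14. Eliminate E.

E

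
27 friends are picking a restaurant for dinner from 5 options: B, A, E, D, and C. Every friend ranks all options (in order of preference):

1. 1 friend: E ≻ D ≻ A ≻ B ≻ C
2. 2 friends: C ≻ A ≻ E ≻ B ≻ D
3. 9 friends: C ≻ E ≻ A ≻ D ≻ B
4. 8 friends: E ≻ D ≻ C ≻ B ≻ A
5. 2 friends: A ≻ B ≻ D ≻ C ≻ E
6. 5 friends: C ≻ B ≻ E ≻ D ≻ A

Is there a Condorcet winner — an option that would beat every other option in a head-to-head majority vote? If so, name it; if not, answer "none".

C vs B: 24–3 for C.
C vs A: 24–3 for C.
C vs E: 18–9 for C.
C vs D: 16–11 for C.
C beats every other option head-to-head.

C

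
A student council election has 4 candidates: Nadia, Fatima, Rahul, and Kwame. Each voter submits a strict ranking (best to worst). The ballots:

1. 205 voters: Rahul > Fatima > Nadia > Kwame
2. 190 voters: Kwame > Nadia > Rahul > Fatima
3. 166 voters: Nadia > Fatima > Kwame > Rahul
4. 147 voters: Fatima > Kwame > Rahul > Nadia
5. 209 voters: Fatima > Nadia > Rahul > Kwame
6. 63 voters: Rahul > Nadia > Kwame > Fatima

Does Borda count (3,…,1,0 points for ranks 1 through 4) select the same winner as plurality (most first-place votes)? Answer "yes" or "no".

Borda — scores: Nadia 1627, Fatima 1810, Rahul 1350, Kwame 1093. Winner: Fatima.
Plurality — first-place votes: Nadia 166, Fatima 356, Rahul 268, Kwame 190. Winner: Fatima.
The two methods agree.

yes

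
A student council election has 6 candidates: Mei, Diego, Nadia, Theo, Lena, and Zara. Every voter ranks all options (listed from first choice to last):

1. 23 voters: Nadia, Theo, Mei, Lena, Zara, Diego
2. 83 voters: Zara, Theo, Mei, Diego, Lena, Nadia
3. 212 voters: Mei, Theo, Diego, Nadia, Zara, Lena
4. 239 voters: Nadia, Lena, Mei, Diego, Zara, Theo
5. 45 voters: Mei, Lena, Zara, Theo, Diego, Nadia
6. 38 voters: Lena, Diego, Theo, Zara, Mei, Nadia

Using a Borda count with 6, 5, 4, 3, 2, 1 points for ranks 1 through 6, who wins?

Mei

Mei: 23·4 + 83·4 + 212·6 + 239·4 + 45·6 + 38·2 = 2998
Diego: 23·1 + 83·3 + 212·4 + 239·3 + 45·2 + 38·5 = 2117
Nadia: 23·6 + 83·1 + 212·3 + 239·6 + 45·1 + 38·1 = 2374
Theo: 23·5 + 83·5 + 212·5 + 239·1 + 45·3 + 38·4 = 2116
Lena: 23·3 + 83·2 + 212·1 + 239·5 + 45·5 + 38·6 = 2095
Zara: 23·2 + 83·6 + 212·2 + 239·2 + 45·4 + 38·3 = 1740
Mei has the highest Borda score (2998).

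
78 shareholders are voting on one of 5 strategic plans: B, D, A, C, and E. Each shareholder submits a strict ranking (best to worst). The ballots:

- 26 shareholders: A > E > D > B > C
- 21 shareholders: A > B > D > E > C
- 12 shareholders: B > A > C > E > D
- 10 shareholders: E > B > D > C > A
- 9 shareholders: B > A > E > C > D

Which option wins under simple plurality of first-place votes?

A

First-place votes: B 21, D 0, A 47, C 0, E 10.
A has the most first-place votes.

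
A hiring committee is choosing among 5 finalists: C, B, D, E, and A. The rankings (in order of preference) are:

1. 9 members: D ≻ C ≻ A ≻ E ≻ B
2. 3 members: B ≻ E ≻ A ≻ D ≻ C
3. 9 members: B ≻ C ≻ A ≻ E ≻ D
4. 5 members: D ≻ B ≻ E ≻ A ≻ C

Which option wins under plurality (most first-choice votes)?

First-place votes: C 0, B 12, D 14, E 0, A 0.
D has the most first-place votes.

D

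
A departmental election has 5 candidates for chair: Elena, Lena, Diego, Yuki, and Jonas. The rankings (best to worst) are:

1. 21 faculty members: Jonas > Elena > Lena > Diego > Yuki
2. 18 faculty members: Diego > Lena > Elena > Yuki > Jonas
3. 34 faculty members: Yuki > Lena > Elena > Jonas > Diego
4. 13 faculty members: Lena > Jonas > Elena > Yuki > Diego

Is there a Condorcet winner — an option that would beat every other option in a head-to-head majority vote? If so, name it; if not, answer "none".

Lena

Lena vs Elena: 65–21 for Lena.
Lena vs Diego: 68–18 for Lena.
Lena vs Yuki: 52–34 for Lena.
Lena vs Jonas: 65–21 for Lena.
Lena beats every other option head-to-head.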